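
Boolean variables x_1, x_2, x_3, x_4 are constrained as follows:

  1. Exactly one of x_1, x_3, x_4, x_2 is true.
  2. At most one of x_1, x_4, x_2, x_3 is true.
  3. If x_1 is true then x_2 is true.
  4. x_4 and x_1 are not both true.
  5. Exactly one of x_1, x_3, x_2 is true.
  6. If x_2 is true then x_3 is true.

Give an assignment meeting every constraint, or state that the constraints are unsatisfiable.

x_1 = False, x_2 = False, x_3 = True, x_4 = False

  (1) {x_1, x_3, x_4, x_2}: 1 true — exactly one ✓
  (2) {x_1, x_4, x_2, x_3}: 1 true — at most one ✓
  (3) x_1=F ⇒ x_2: vacuous ✓
  (4) x_4=F, x_1=F — not both ✓
  (5) {x_1, x_3, x_2}: 1 true — exactly one ✓
  (6) x_2=F ⇒ x_3: vacuous ✓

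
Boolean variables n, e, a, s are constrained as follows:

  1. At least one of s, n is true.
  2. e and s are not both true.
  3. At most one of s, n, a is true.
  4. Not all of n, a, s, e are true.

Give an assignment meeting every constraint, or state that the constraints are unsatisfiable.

n = True, e = True, a = False, s = False

  (1) {s, n}: 1 true — at least one ✓
  (2) e=T, s=F — not both ✓
  (3) {s, n, a}: 1 true — at most one ✓
  (4) {n, a, s, e}: 2/4 true — not all ✓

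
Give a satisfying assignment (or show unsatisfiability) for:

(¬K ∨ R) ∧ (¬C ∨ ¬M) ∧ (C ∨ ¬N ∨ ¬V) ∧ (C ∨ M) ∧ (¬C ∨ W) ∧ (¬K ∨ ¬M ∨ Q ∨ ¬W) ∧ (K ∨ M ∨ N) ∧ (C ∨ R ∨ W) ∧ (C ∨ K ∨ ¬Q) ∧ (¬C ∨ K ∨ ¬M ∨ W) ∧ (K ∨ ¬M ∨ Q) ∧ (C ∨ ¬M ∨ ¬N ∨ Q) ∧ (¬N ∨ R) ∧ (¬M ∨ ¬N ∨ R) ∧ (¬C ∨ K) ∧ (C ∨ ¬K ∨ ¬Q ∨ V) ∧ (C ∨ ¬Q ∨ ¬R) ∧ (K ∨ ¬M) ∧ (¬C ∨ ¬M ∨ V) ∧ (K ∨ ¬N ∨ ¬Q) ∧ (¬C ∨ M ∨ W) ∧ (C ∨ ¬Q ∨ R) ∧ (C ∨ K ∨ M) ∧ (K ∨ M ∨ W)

M: False, W: True, V: True, R: True, Q: False, K: True, C: True, N: False

Set M = False.
  then (C ∨ M) forces C = True.
  then (¬C ∨ W) forces W = True.
  then (¬C ∨ K) forces K = True.
  then (¬K ∨ R) forces R = True.
Set V = True.
Set Q = False.
Set N = False.
All clauses satisfied.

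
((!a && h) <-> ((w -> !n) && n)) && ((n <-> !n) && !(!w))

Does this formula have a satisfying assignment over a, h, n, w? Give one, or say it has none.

No satisfying assignment exists.

The conjunct n <-> !n is unsatisfiable on its own:
  n=F: evaluates to False.
  n=T: evaluates to False.
So the whole conjunction is unsatisfiable.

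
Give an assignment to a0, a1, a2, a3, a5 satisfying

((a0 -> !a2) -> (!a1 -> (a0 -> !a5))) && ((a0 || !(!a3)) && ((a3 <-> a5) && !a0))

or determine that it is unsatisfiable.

a0: False; a1: True; a2: False; a3: True; a5: True

  (a0 -> !a2) -> (!a1 -> (a0 -> !a5)) = True
    a0 -> !a2 = True
      !a2 = True
    !a1 -> (a0 -> !a5) = True
      !a1 = False
      a0 -> !a5 = True
        !a5 = False
  (a0 || !(!a3)) && ((a3 <-> a5) && !a0) = True
    a0 || !(!a3) = True
      !(!a3) = True
        !a3 = False
    (a3 <-> a5) && !a0 = True
      a3 <-> a5 = True
      !a0 = True
Both conjuncts True, so the formula holds.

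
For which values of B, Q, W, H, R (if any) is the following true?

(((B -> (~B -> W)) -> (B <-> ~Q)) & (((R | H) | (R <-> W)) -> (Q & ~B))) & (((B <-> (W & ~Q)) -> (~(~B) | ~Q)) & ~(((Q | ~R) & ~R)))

Case R = True: the formula simplifies to (((B -> (~B -> W)) -> (B <-> ~Q)) & (Q & ~B)) & ((B <-> (W & ~Q)) -> (~(~B) | ~Q)).
  B = True: the conjunct ~B is False.
  B = False: simplifies to (Q & Q) & (~((W & ~Q)) -> ~Q).
    Q = True: the conjunct ~((W & ~Q)) -> ~Q becomes ~False -> ~True = False.
    Q = False: the conjunct Q is False.
Case R = False: the conjunct ~(((Q | ~R) & ~R)) becomes ~((True & True)) = False.
Both cases fail — unsatisfiable.

Unsatisfiable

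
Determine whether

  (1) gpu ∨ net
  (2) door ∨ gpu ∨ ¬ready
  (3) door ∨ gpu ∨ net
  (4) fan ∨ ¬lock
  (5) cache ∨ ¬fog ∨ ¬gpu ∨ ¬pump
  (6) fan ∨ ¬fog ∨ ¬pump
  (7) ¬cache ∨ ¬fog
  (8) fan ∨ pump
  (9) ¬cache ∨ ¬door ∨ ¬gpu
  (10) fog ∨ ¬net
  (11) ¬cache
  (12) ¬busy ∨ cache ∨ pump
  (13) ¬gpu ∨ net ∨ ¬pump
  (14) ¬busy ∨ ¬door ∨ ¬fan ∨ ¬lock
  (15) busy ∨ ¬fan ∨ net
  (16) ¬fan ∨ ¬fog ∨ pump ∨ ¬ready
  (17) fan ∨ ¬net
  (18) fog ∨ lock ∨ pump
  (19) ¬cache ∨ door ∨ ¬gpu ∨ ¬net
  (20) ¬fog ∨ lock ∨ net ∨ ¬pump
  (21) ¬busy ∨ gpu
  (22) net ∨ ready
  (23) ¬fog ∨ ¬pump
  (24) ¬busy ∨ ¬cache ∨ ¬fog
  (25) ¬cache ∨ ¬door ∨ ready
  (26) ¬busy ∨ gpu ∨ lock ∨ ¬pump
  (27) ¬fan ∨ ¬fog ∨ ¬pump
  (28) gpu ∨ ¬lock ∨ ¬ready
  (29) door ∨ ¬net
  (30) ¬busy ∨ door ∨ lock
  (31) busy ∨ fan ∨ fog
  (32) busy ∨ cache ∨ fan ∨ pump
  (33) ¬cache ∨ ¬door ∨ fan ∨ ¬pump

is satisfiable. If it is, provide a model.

Unit clause (¬cache) forces cache = False.
Set ready = False.
  then (net ∨ ready) forces net = True.
  then (door ∨ ¬net) forces door = True.
  then (fog ∨ ¬net) forces fog = True.
  then (fan ∨ ¬net) forces fan = True.
  then (¬fog ∨ ¬pump) forces pump = False.
  then (¬busy ∨ cache ∨ pump) forces busy = False.
Set lock = False.
Set gpu = True.
All clauses satisfied.

ready: False, fog: True, cache: False, fan: True, lock: False, door: True, gpu: True, net: True, pump: False, busy: False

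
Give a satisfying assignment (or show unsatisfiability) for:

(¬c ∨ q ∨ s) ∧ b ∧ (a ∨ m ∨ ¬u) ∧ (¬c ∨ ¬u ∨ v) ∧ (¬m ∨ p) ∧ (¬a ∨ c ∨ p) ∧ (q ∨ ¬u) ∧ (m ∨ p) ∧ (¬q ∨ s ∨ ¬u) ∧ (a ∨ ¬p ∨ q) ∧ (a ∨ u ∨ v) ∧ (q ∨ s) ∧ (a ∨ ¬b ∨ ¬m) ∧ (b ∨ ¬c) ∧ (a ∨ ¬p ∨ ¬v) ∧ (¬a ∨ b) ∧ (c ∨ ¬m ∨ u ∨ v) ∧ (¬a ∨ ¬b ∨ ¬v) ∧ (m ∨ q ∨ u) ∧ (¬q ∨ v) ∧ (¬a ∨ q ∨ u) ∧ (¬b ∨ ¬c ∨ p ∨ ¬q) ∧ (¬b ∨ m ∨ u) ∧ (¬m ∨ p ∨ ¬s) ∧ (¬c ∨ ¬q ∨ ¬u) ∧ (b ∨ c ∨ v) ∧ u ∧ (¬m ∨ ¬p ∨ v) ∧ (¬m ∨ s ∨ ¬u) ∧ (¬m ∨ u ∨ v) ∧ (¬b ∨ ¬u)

No satisfying assignment exists.

Case b = True:
  (u) forces u = True.
  Clause (¬b ∨ ¬u) is falsified — contradiction.
Case b = False:
  Clause (b) is falsified — contradiction.
Both cases fail, so the formula is unsatisfiable.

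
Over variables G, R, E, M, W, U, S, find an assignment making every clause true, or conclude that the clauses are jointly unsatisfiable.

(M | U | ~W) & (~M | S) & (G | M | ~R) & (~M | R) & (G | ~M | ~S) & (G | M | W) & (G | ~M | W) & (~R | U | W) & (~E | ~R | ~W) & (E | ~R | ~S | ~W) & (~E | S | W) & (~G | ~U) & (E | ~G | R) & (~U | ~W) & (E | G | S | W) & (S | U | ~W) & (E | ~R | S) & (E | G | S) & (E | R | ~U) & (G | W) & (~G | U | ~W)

G = True, R = False, E = True, M = False, W = False, U = False, S = True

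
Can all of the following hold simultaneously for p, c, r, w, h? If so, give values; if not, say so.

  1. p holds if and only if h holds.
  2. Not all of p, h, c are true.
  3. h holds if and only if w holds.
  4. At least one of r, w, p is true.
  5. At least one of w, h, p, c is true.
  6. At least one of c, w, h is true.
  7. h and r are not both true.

p: False; c: True; r: True; w: False; h: False

  (1) p=F, h=F — same ✓
  (2) {p, h, c}: 1/3 true — not all ✓
  (3) h=F, w=F — same ✓
  (4) {r, w, p}: 1 true — at least one ✓
  (5) {w, h, p, c}: 1 true — at least one ✓
  (6) {c, w, h}: 1 true — at least one ✓
  (7) h=F, r=T — not both ✓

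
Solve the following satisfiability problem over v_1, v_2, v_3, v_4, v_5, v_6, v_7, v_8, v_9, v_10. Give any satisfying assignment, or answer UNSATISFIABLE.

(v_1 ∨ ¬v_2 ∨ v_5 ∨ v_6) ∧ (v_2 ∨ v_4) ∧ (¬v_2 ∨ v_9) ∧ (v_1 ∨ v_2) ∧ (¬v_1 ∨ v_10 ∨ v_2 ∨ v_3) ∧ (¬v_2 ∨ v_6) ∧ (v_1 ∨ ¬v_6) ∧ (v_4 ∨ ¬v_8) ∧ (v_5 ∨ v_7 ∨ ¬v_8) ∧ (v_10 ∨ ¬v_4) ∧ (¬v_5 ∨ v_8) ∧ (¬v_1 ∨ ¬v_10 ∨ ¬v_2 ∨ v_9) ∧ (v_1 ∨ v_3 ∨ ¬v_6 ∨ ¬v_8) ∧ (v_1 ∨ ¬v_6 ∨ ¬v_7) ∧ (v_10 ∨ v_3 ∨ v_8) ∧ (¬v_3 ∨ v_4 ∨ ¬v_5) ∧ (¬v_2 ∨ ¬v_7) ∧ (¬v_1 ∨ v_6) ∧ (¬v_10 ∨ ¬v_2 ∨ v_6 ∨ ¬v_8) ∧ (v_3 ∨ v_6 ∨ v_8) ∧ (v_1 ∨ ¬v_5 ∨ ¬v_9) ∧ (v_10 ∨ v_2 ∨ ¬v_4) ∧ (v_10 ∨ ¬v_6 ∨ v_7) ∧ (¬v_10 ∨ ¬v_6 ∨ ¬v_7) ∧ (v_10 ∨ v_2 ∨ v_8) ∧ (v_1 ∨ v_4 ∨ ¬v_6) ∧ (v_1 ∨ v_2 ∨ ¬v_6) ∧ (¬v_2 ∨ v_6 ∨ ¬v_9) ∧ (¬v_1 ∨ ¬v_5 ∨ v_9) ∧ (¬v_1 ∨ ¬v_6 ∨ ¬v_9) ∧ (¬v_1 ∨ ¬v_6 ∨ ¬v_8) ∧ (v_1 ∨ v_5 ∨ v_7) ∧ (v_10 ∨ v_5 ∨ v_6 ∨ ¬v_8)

v_1=T; v_2=F; v_3=F; v_4=T; v_5=F; v_6=T; v_7=F; v_8=F; v_9=F; v_10=T

Set v_1 = True.
  then (¬v_1 ∨ v_6) forces v_6 = True.
  then (¬v_1 ∨ ¬v_6 ∨ ¬v_9) forces v_9 = False.
  then (¬v_1 ∨ ¬v_6 ∨ ¬v_8) forces v_8 = False.
  then (¬v_2 ∨ v_9) forces v_2 = False.
  then (¬v_5 ∨ v_8) forces v_5 = False.
  then (v_10 ∨ v_2 ∨ v_8) forces v_10 = True.
  then (v_2 ∨ v_4) forces v_4 = True.
  then (¬v_10 ∨ ¬v_6 ∨ ¬v_7) forces v_7 = False.
Set v_3 = False.
All clauses satisfied.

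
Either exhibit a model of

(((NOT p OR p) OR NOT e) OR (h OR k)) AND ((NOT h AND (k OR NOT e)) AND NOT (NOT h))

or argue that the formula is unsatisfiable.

Unsatisfiable — no assignment works.

Case h = True: the conjunct NOT h is False.
Case h = False: the conjunct NOT (NOT h) becomes NOT (NOT False) = False.
Both cases fail — unsatisfiable.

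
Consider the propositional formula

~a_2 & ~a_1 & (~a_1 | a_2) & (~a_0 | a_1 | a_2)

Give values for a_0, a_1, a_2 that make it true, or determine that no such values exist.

Unit clause (~a_2) forces a_2 = False.
Unit clause (~a_1) forces a_1 = False.
In (~a_0 | a_1 | a_2) only ~a_0 is left, so a_0 = False.
Check each clause:
  (~a_2): ~a_2 holds.
  (~a_1): ~a_1 holds.
  (~a_1 | a_2): ~a_1 holds.
  (~a_0 | a_1 | a_2): ~a_0 holds.
All clauses satisfied.

a_0 = False; a_1 = False; a_2 = False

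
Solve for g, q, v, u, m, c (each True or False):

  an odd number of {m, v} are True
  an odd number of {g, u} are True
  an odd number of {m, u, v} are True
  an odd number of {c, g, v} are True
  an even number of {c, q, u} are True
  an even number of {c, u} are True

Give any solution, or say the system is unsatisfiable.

g = True, q = False, v = False, u = False, m = True, c = False

{m, v}: 1 true → odd ✓
{g, u}: 1 true → odd ✓
{m, u, v}: 1 true → odd ✓
{c, g, v}: 1 true → odd ✓
{c, q, u}: 0 true → even ✓
{c, u}: 0 true → even ✓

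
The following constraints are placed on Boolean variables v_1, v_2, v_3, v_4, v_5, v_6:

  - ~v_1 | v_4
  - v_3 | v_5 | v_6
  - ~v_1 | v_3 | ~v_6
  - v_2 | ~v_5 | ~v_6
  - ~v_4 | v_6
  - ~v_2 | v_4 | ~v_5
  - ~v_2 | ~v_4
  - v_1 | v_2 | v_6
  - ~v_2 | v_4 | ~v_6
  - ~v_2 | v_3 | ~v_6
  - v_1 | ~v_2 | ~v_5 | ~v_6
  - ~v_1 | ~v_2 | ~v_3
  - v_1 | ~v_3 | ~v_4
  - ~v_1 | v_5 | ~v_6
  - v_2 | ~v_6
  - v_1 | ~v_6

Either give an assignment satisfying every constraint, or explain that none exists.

Set v_1 = False.
  then (v_1 | ~v_6) forces v_6 = False.
  then (~v_4 | v_6) forces v_4 = False.
  then (v_1 | v_2 | v_6) forces v_2 = True.
  then (~v_2 | v_4 | ~v_5) forces v_5 = False.
  then (v_3 | v_5 | v_6) forces v_3 = True.
All clauses satisfied.

v_1: False, v_2: True, v_3: True, v_4: False, v_5: False, v_6: False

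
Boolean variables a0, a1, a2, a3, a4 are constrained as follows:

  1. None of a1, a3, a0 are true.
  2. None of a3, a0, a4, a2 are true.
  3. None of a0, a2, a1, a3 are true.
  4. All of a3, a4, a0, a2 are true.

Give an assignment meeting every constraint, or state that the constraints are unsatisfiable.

Case a0 = True:
  Constraint (1) is violated (a0=T) — contradiction.
Case a0 = False:
  Constraint (4) is violated (a0=F) — contradiction.
Both cases fail — unsatisfiable.

Unsatisfiable — no assignment works.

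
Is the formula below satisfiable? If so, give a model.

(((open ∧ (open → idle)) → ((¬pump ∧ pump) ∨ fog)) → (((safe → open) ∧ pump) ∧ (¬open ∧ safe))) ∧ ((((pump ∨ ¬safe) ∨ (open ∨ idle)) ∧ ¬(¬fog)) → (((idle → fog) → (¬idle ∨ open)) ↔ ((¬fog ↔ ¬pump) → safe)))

safe = False, pump = True, fog = False, idle = True, open = True

  ((open ∧ (open → idle)) → ((¬pump ∧ pump) ∨ fog)) → (((safe → open) ∧ pump) ∧ (¬open ∧ safe)) = True
    (open ∧ (open → idle)) → ((¬pump ∧ pump) ∨ fog) = False
      open ∧ (open → idle) = True
        open → idle = True
      (¬pump ∧ pump) ∨ fog = False
        ¬pump ∧ pump = False
          ¬pump = False
    ((safe → open) ∧ pump) ∧ (¬open ∧ safe) = False
      (safe → open) ∧ pump = True
        safe → open = True
      ¬open ∧ safe = False
        ¬open = False
  (((pump ∨ ¬safe) ∨ (open ∨ idle)) ∧ ¬(¬fog)) → (((idle → fog) → (¬idle ∨ open)) ↔ ((¬fog ↔ ¬pump) → safe)) = True
    ((pump ∨ ¬safe) ∨ (open ∨ idle)) ∧ ¬(¬fog) = False
      (pump ∨ ¬safe) ∨ (open ∨ idle) = True
        pump ∨ ¬safe = True
          ¬safe = True
        open ∨ idle = True
      ¬(¬fog) = False
        ¬fog = True
    ((idle → fog) → (¬idle ∨ open)) ↔ ((¬fog ↔ ¬pump) → safe) = True
      (idle → fog) → (¬idle ∨ open) = True
        idle → fog = False
        ¬idle ∨ open = True
          ¬idle = False
      (¬fog ↔ ¬pump) → safe = True
        ¬fog ↔ ¬pump = False
          ¬fog = True
          ¬pump = False
Both conjuncts True, so the formula holds.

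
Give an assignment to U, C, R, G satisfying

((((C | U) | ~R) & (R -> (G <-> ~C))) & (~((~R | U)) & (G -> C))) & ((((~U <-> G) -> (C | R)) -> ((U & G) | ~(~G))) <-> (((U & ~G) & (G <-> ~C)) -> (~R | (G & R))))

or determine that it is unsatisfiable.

Unsatisfiable — no assignment works.

Case U = True: the conjunct ~((~R | U)) becomes ~((~R | True)) = False.
Case U = False: the formula simplifies to (((C | ~R) & (R -> (G <-> ~C))) & (~(~R) & (G -> C))) & ((G -> (C | R)) -> ~(~G)).
  R = True: simplifies to ((C & (G <-> ~C)) & (G -> C)) & ~(~G).
    C = True: simplifies to ~G & ~(~G).
      G = True: the conjunct ~G is False.
      G = False: the conjunct ~(~G) becomes ~(~False) = False.
    C = False: the conjunct C is False.
  R = False: the conjunct ~(~R) becomes ~(~False) = False.
Both cases fail — unsatisfiable.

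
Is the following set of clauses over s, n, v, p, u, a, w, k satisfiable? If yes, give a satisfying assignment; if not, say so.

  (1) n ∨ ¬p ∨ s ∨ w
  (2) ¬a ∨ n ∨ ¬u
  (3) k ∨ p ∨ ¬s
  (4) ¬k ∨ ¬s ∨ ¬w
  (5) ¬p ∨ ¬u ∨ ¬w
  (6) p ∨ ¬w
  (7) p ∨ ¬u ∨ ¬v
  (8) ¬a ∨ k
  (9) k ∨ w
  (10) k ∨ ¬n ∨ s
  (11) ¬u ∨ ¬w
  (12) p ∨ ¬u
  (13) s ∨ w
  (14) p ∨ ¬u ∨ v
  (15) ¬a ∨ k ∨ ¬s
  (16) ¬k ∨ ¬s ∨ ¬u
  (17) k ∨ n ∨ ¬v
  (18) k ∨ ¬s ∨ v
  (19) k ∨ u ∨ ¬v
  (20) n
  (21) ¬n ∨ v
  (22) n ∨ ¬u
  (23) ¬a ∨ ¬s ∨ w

s = False, n = True, v = True, p = True, u = False, a = False, w = True, k = True

Unit clause (n) forces n = True.
In (¬n ∨ v) only v is left, so v = True.
Set s = False.
  then (k ∨ ¬n ∨ s) forces k = True.
  then (s ∨ w) forces w = True.
  then (p ∨ ¬w) forces p = True.
  then (¬u ∨ ¬w) forces u = False.
Set a = False.
All clauses satisfied.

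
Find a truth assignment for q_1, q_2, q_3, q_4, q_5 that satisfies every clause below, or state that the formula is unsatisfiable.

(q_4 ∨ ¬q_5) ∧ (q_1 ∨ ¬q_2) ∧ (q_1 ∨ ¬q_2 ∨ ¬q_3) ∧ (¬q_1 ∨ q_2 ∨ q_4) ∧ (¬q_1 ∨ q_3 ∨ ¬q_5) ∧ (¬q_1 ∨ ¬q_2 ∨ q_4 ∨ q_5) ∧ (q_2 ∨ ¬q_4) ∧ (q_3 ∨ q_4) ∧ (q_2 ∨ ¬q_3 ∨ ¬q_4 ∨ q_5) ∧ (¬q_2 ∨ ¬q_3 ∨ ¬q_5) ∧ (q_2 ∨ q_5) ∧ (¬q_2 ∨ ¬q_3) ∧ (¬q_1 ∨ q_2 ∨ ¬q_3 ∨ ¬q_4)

Try q_1 = False:
  (q_1 ∨ ¬q_2) forces q_2 = False.
  (q_2 ∨ ¬q_4) forces q_4 = False.
  (q_4 ∨ ¬q_5) forces q_5 = False.
  clause (q_2 ∨ q_5) is falsified — backtrack.
So q_1 = True.
Set q_2 = True.
  then (¬q_2 ∨ ¬q_3) forces q_3 = False.
  then (¬q_1 ∨ q_3 ∨ ¬q_5) forces q_5 = False.
  then (¬q_1 ∨ ¬q_2 ∨ q_4 ∨ q_5) forces q_4 = True.
All clauses satisfied.

q_1 = True, q_2 = True, q_3 = False, q_4 = True, q_5 = False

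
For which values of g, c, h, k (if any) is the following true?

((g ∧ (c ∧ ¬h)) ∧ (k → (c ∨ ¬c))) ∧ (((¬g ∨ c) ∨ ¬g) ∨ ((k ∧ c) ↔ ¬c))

g: True; c: True; h: False; k: False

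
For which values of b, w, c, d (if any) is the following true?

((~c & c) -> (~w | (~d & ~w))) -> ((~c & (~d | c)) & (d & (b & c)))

No satisfying assignment exists.

Case c = True: the formula becomes (False -> (~w | (~d & ~w))) -> (False & (d & b)) = False.
Case c = False: the formula becomes (False -> (~w | (~d & ~w))) -> (~d & False) = False.
Both cases fail — unsatisfiable.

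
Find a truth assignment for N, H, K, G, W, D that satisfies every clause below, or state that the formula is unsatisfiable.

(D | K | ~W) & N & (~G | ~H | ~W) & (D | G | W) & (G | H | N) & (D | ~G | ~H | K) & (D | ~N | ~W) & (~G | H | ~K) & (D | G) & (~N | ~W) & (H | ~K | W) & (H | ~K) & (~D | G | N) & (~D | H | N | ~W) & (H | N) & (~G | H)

Unit clause (N) forces N = True.
In (~N | ~W) only ~W is left, so W = False.
Set H = True.
Set K = True.
Set G = True.
Set D = False.
All clauses satisfied.

N: True, H: True, K: True, G: True, W: False, D: False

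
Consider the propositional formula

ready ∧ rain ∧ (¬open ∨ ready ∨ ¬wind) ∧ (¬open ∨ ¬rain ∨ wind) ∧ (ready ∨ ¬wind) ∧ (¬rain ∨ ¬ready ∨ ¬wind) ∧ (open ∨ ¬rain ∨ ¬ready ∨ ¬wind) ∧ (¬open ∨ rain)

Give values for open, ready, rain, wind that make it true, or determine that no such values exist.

open = False, ready = True, rain = True, wind = False

Unit clause (ready) forces ready = True.
Unit clause (rain) forces rain = True.
In (¬rain ∨ ¬ready ∨ ¬wind) only ¬wind is left, so wind = False.
In (¬open ∨ ¬rain ∨ wind) only ¬open is left, so open = False.
Check each clause:
  (ready): ready holds.
  (rain): rain holds.
  (¬open ∨ ready ∨ ¬wind): ¬open holds.
  (¬open ∨ ¬rain ∨ wind): ¬open holds.
  (ready ∨ ¬wind): ready holds.
  (¬rain ∨ ¬ready ∨ ¬wind): ¬wind holds.
  (open ∨ ¬rain ∨ ¬ready ∨ ¬wind): ¬wind holds.
  (¬open ∨ rain): ¬open holds.
All clauses satisfied.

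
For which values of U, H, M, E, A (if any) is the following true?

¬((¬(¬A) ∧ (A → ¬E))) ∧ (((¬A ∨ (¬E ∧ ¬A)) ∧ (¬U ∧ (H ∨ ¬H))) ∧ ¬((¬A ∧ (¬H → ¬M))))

U: False, H: False, M: True, E: True, A: False

  ¬((¬(¬A) ∧ (A → ¬E))) = True
    ¬(¬A) ∧ (A → ¬E) = False
      ¬(¬A) = False
        ¬A = True
      A → ¬E = True
        ¬E = False
  ((¬A ∨ (¬E ∧ ¬A)) ∧ (¬U ∧ (H ∨ ¬H))) ∧ ¬((¬A ∧ (¬H → ¬M))) = True
    (¬A ∨ (¬E ∧ ¬A)) ∧ (¬U ∧ (H ∨ ¬H)) = True
      ¬A ∨ (¬E ∧ ¬A) = True
        ¬A = True
        ¬E ∧ ¬A = False
          ¬E = False
          ¬A = True
      ¬U ∧ (H ∨ ¬H) = True
        ¬U = True
        H ∨ ¬H = True
          ¬H = True
    ¬((¬A ∧ (¬H → ¬M))) = True
      ¬A ∧ (¬H → ¬M) = False
        ¬A = True
        ¬H → ¬M = False
          ¬H = True
          ¬M = False
Both conjuncts True, so the formula holds.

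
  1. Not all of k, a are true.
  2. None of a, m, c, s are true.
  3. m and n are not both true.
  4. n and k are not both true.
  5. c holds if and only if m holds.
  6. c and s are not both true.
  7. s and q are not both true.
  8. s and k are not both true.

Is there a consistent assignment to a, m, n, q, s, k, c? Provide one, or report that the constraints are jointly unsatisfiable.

a: False, m: False, n: True, q: False, s: False, k: False, c: False

  (1) {k, a}: 0/2 true — not all ✓
  (2) {a, m, c, s}: 0 true — none ✓
  (3) m=F, n=T — not both ✓
  (4) n=T, k=F — not both ✓
  (5) c=F, m=F — same ✓
  (6) c=F, s=F — not both ✓
  (7) s=F, q=F — not both ✓
  (8) s=F, k=F — not both ✓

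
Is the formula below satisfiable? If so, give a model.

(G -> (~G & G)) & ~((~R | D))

D = False; G = False; R = True

  G -> (~G & G) = True
    ~G & G = False
      ~G = True
  ~((~R | D)) = True
    ~R | D = False
      ~R = False
Both conjuncts True, so the formula holds.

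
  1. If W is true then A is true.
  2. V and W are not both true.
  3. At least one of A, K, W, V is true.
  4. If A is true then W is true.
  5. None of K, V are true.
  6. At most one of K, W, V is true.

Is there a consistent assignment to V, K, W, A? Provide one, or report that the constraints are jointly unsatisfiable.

V = False, K = False, W = True, A = True

  (1) W=T ⇒ A: T ✓
  (2) V=F, W=T — not both ✓
  (3) {A, K, W, V}: 2 true — at least one ✓
  (4) A=T ⇒ W: T ✓
  (5) {K, V}: 0 true — none ✓
  (6) {K, W, V}: 1 true — at most one ✓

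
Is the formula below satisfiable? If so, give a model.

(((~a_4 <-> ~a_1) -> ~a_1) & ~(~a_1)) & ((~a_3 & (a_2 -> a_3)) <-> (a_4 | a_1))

a_1 = True, a_2 = False, a_3 = False, a_4 = False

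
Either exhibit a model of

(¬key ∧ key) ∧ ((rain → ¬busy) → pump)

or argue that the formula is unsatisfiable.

No satisfying assignment exists.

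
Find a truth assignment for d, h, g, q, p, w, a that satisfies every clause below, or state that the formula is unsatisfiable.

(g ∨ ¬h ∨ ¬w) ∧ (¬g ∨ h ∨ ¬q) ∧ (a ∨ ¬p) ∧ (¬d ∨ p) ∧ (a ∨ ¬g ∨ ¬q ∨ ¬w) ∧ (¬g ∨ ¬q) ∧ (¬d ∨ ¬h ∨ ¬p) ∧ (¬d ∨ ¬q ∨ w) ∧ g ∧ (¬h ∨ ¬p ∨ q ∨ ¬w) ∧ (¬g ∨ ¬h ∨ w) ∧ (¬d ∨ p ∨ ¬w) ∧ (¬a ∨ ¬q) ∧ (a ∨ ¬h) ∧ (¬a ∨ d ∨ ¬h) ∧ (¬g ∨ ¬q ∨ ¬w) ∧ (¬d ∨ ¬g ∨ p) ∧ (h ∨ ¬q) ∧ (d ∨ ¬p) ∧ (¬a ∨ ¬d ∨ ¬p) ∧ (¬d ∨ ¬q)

d: False, h: False, g: True, q: False, p: False, w: True, a: False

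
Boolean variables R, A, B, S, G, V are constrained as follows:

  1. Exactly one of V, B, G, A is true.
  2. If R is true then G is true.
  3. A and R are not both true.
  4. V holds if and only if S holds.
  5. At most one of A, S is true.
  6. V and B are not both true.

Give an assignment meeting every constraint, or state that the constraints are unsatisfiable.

R=T; A=F; B=F; S=F; G=T; V=F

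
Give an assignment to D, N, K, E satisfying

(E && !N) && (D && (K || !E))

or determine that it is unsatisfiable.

D: True; N: False; K: True; E: True

  E && !N = True
    !N = True
  D && (K || !E) = True
    K || !E = True
      !E = False
Both conjuncts True, so the formula holds.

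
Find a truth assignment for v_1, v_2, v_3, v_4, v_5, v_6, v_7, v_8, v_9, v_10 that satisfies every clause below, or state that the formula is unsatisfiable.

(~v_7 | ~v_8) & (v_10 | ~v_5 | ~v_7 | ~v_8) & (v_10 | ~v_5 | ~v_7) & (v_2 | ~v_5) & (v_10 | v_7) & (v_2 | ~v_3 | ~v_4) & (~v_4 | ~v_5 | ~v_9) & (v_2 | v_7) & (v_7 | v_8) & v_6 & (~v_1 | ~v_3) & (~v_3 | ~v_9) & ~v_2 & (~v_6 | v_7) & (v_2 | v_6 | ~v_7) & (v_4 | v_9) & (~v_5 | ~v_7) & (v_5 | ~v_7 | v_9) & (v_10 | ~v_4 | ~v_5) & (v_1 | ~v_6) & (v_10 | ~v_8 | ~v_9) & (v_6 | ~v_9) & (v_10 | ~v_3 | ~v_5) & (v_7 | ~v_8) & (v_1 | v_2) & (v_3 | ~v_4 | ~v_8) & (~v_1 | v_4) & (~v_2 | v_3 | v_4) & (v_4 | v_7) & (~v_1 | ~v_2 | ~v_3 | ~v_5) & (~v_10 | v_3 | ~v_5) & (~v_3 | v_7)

Unit clause (v_6) forces v_6 = True.
Unit clause (~v_2) forces v_2 = False.
In (~v_6 | v_7) only v_7 is left, so v_7 = True.
In (~v_5 | ~v_7) only ~v_5 is left, so v_5 = False.
In (v_5 | ~v_7 | v_9) only v_9 is left, so v_9 = True.
In (v_1 | ~v_6) only v_1 is left, so v_1 = True.
In (~v_1 | v_4) only v_4 is left, so v_4 = True.
In (~v_7 | ~v_8) only ~v_8 is left, so v_8 = False.
In (v_2 | ~v_3 | ~v_4) only ~v_3 is left, so v_3 = False.
Set v_10 = True.
All clauses satisfied.

v_1: True; v_2: False; v_3: False; v_4: True; v_5: False; v_6: True; v_7: True; v_8: False; v_9: True; v_10: True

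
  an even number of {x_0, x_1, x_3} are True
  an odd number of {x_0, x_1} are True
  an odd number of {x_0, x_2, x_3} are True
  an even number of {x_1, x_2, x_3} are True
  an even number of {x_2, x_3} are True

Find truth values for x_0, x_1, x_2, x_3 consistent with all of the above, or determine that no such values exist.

x_0 = True, x_1 = False, x_2 = True, x_3 = True

{x_0, x_1, x_3}: 2 true → even ✓
{x_0, x_1}: 1 true → odd ✓
{x_0, x_2, x_3}: 3 true → odd ✓
{x_1, x_2, x_3}: 2 true → even ✓
{x_2, x_3}: 2 true → even ✓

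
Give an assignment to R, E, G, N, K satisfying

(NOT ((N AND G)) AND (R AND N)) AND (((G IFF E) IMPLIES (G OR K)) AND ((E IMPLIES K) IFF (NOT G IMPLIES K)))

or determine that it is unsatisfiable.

R: True, E: True, G: False, N: True, K: False

  NOT ((N AND G)) AND (R AND N) = True
    NOT ((N AND G)) = True
      N AND G = False
    R AND N = True
  ((G IFF E) IMPLIES (G OR K)) AND ((E IMPLIES K) IFF (NOT G IMPLIES K)) = True
    (G IFF E) IMPLIES (G OR K) = True
      G IFF E = False
      G OR K = False
    (E IMPLIES K) IFF (NOT G IMPLIES K) = True
      E IMPLIES K = False
      NOT G IMPLIES K = False
        NOT G = True
Both conjuncts True, so the formula holds.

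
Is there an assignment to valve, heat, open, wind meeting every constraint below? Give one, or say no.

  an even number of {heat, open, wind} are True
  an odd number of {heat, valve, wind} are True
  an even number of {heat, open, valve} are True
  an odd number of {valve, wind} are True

Adding constraints 1, 3, 4 mod 2: every variable appears an even number of times on the left, so the left side is 0.
But the right sides sum to 1 (mod 2). 0 ≠ 1 — the system is inconsistent.

UNSATISFIABLE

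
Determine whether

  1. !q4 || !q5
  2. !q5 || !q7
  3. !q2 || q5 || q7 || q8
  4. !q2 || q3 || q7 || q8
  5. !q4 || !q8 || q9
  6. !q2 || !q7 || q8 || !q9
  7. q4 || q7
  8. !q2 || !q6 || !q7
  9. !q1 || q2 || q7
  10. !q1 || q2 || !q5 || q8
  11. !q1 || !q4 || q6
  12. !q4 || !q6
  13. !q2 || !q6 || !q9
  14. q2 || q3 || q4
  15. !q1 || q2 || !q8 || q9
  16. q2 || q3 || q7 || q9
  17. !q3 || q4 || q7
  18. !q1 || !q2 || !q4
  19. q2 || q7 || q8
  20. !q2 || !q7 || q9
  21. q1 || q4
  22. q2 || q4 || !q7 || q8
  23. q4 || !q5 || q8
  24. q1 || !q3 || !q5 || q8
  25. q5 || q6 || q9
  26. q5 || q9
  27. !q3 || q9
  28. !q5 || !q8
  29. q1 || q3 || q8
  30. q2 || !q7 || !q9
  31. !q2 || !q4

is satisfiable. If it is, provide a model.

q1: False; q2: False; q3: False; q4: True; q5: False; q6: False; q7: False; q8: True; q9: True

Set q1 = False.
  then (q1 || q4) forces q4 = True.
  then (!q2 || !q4) forces q2 = False.
  then (!q4 || !q5) forces q5 = False.
  then (!q4 || !q6) forces q6 = False.
  then (q5 || q6 || q9) forces q9 = True.
  then (q2 || !q7 || !q9) forces q7 = False.
  then (q2 || q7 || q8) forces q8 = True.
Set q3 = False.
All clauses satisfied.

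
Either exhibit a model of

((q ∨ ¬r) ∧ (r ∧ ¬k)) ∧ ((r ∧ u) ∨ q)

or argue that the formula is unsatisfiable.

u=F, q=T, k=F, r=T

  (q ∨ ¬r) ∧ (r ∧ ¬k) = True
    q ∨ ¬r = True
      ¬r = False
    r ∧ ¬k = True
      ¬k = True
  (r ∧ u) ∨ q = True
    r ∧ u = False
Both conjuncts True, so the formula holds.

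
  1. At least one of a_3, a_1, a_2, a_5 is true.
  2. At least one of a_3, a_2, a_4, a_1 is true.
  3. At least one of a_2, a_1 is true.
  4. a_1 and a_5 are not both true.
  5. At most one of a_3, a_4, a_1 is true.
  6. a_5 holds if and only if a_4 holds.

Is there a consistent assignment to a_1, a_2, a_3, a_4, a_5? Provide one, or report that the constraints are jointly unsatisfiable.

a_1=F, a_2=T, a_3=F, a_4=F, a_5=F

  (1) {a_3, a_1, a_2, a_5}: 1 true — at least one ✓
  (2) {a_3, a_2, a_4, a_1}: 1 true — at least one ✓
  (3) {a_2, a_1}: 1 true — at least one ✓
  (4) a_1=F, a_5=F — not both ✓
  (5) {a_3, a_4, a_1}: 0 true — at most one ✓
  (6) a_5=F, a_4=F — same ✓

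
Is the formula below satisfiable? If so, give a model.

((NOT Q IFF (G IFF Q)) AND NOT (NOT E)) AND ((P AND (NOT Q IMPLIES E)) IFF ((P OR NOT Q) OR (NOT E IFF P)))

E=T, Q=F, P=T, G=F

  (NOT Q IFF (G IFF Q)) AND NOT (NOT E) = True
    NOT Q IFF (G IFF Q) = True
      NOT Q = True
      G IFF Q = True
    NOT (NOT E) = True
      NOT E = False
  (P AND (NOT Q IMPLIES E)) IFF ((P OR NOT Q) OR (NOT E IFF P)) = True
    P AND (NOT Q IMPLIES E) = True
      NOT Q IMPLIES E = True
        NOT Q = True
    (P OR NOT Q) OR (NOT E IFF P) = True
      P OR NOT Q = True
        NOT Q = True
      NOT E IFF P = False
        NOT E = False
Both conjuncts True, so the formula holds.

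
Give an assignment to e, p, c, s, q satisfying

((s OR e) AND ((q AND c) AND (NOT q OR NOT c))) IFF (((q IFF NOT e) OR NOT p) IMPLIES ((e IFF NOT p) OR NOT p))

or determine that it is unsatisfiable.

e = True; p = True; c = True; s = True; q = False

  ((s OR e) AND ((q AND c) AND (NOT q OR NOT c))) IFF (((q IFF NOT e) OR NOT p) IMPLIES ((e IFF NOT p) OR NOT p)) = True
    (s OR e) AND ((q AND c) AND (NOT q OR NOT c)) = False
      s OR e = True
      (q AND c) AND (NOT q OR NOT c) = False
        q AND c = False
        NOT q OR NOT c = True
          NOT q = True
          NOT c = False
    ((q IFF NOT e) OR NOT p) IMPLIES ((e IFF NOT p) OR NOT p) = False
      (q IFF NOT e) OR NOT p = True
        q IFF NOT e = True
          NOT e = False
        NOT p = False
      (e IFF NOT p) OR NOT p = False
        e IFF NOT p = False
          NOT p = False
        NOT p = False
The formula evaluates to True.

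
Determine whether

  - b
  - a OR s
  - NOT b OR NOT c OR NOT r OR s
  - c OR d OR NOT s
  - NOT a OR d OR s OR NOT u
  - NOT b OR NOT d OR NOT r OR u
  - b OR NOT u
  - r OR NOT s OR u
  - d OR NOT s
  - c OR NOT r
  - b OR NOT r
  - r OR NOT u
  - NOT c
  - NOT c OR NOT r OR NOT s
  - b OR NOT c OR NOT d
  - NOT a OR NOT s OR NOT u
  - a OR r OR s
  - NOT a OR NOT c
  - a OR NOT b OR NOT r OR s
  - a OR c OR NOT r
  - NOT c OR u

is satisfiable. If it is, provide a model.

u = False, c = False, r = False, d = True, b = True, s = False, a = True

Unit clause (b) forces b = True.
Unit clause (NOT c) forces c = False.
In (c OR NOT r) only NOT r is left, so r = False.
In (r OR NOT u) only NOT u is left, so u = False.
In (r OR NOT s OR u) only NOT s is left, so s = False.
In (a OR r OR s) only a is left, so a = True.
Set d = True.
All clauses satisfied.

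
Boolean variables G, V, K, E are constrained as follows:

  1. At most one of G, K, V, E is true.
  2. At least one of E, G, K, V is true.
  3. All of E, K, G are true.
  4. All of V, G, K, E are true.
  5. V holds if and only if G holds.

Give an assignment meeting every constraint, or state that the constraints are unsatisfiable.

Unsatisfiable

Case G = True:
  (1) with G=T forces K = False.
  Constraint (3) is violated (K=F) — contradiction.
Case G = False:
  Constraint (3) is violated (G=F) — contradiction.
Both cases fail — unsatisfiable.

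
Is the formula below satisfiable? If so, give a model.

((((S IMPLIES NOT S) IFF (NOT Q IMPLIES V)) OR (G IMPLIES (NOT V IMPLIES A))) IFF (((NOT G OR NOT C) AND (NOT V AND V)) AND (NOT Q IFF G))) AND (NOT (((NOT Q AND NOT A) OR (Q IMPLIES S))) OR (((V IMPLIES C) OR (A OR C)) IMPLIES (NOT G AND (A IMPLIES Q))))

Case V = True: the conjunct (((S IMPLIES NOT S) IFF (NOT Q IMPLIES V)) OR (G IMPLIES (NOT V IMPLIES A))) IFF (((NOT G OR NOT C) AND (NOT V AND V)) AND (NOT Q IFF G)) becomes ((S IMPLIES NOT S) OR True) IFF (False AND (NOT Q IFF G)) = False.
Case V = False: the formula simplifies to NOT ((((S IMPLIES NOT S) IFF Q) OR (G IMPLIES A))) AND (NOT (((NOT Q AND NOT A) OR (Q IMPLIES S))) OR (NOT G AND (A IMPLIES Q))).
  G = True: simplifies to NOT ((((S IMPLIES NOT S) IFF Q) OR A)) AND NOT (((NOT Q AND NOT A) OR (Q IMPLIES S))).
    Q = True: simplifies to NOT (((S IMPLIES NOT S) OR A)) AND NOT S.
      S = True: the conjunct NOT S is False.
      S = False: the conjunct NOT (((S IMPLIES NOT S) OR A)) becomes NOT ((True OR A)) = False.
    Q = False: the conjunct NOT (((NOT Q AND NOT A) OR (Q IMPLIES S))) becomes NOT ((NOT A OR True)) = False.
  G = False: the conjunct NOT ((((S IMPLIES NOT S) IFF Q) OR (G IMPLIES A))) becomes NOT ((((S IMPLIES NOT S) IFF Q) OR True)) = False.
Both cases fail — unsatisfiable.

UNSATISFIABLE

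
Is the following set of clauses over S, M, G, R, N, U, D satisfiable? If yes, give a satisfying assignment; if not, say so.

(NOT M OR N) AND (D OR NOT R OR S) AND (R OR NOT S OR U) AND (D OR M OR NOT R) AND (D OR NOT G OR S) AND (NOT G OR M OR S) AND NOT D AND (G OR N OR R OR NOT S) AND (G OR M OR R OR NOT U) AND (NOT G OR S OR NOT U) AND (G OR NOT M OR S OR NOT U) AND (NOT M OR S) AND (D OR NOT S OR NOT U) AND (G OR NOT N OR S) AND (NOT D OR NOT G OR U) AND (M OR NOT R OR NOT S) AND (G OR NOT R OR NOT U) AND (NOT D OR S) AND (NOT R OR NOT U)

Unit clause (NOT D) forces D = False.
Set S = True.
  then (D OR NOT S OR NOT U) forces U = False.
  then (R OR NOT S OR U) forces R = True.
  then (D OR M OR NOT R) forces M = True.
  then (NOT M OR N) forces N = True.
Set G = False.
All clauses satisfied.

S: True, M: True, G: False, R: True, N: True, U: False, D: False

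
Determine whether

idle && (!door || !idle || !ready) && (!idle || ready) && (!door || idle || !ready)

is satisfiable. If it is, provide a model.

ready = True, idle = True, door = False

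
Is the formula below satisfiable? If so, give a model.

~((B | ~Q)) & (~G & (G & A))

Case G = True: the conjunct ~G is False.
Case G = False: the conjunct G is False.
Both cases fail — unsatisfiable.

No satisfying assignment exists.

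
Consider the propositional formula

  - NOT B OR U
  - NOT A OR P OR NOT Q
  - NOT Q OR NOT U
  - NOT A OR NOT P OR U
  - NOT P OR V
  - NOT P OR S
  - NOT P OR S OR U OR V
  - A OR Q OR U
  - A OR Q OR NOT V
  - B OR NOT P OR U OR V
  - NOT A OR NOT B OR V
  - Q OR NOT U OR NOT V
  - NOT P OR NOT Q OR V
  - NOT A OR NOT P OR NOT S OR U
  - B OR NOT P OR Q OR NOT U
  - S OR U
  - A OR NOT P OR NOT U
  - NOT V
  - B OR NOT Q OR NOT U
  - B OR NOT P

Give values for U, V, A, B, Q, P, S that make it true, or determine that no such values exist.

U = False; V = False; A = True; B = False; Q = False; P = False; S = True

Unit clause (NOT V) forces V = False.
In (NOT P OR V) only NOT P is left, so P = False.
Set U = False.
  then (NOT B OR U) forces B = False.
  then (S OR U) forces S = True.
Set A = True.
  then (NOT A OR P OR NOT Q) forces Q = False.
All clauses satisfied.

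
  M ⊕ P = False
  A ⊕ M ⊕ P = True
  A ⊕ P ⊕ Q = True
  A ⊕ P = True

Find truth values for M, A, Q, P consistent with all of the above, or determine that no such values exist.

M: False, A: True, Q: False, P: False

M ⊕ P = F ⊕ F = False ✓
A ⊕ M ⊕ P = T ⊕ F ⊕ F = True ✓
A ⊕ P ⊕ Q = T ⊕ F ⊕ F = True ✓
A ⊕ P = T ⊕ F = True ✓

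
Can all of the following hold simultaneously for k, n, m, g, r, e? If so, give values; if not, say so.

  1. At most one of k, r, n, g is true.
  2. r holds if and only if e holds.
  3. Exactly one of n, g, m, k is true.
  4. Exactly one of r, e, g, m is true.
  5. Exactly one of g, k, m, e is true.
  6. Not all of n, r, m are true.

k = False; n = False; m = False; g = True; r = False; e = False

  (1) {k, r, n, g}: 1 true — at most one ✓
  (2) r=F, e=F — same ✓
  (3) {n, g, m, k}: 1 true — exactly one ✓
  (4) {r, e, g, m}: 1 true — exactly one ✓
  (5) {g, k, m, e}: 1 true — exactly one ✓
  (6) {n, r, m}: 0/3 true — not all ✓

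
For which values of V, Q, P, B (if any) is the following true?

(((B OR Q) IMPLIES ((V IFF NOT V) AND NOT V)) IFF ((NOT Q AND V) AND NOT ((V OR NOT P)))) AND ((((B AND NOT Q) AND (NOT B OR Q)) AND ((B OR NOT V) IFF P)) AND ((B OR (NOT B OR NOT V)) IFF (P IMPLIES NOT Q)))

Case B = True: the formula simplifies to (((V IFF NOT V) AND NOT V) IFF ((NOT Q AND V) AND NOT ((V OR NOT P)))) AND (((NOT Q AND Q) AND P) AND (P IMPLIES NOT Q)).
  Q = True: the conjunct NOT Q is False.
  Q = False: the conjunct Q is False.
Case B = False: the conjunct B is False.
Both cases fail — unsatisfiable.

Unsatisfiable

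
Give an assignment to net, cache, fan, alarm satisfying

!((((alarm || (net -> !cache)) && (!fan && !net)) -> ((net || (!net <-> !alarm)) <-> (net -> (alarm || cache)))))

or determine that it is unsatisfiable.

net: False; cache: True; fan: False; alarm: True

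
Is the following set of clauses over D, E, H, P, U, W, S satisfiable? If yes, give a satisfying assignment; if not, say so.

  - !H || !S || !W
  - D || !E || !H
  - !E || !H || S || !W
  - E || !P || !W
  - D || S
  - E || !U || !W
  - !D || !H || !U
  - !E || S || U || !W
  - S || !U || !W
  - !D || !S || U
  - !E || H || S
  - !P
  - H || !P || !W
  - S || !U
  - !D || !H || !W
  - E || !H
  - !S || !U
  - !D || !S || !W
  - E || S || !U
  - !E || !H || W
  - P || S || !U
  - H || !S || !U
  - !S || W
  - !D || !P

Unit clause (!P) forces P = False.
Set D = False.
  then (D || S) forces S = True.
  then (!S || !U) forces U = False.
  then (!S || W) forces W = True.
  then (!H || !S || !W) forces H = False.
Set E = False.
All clauses satisfied.

D = False, E = False, H = False, P = False, U = False, W = True, S = True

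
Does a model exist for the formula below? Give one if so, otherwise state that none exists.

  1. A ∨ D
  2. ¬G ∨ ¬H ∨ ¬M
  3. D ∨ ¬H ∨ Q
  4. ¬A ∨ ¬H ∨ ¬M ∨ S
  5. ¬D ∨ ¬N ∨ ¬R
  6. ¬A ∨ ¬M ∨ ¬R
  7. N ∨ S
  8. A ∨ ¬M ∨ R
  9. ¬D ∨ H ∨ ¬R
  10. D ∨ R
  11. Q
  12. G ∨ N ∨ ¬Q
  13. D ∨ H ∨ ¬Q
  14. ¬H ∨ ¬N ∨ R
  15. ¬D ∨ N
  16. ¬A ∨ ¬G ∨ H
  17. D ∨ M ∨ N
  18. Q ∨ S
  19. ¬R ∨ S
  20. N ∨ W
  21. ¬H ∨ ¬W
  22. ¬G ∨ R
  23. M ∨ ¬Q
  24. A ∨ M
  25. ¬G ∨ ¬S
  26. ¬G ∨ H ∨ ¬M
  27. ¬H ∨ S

Unit clause (Q) forces Q = True.
In (M ∨ ¬Q) only M is left, so M = True.
Set H = False.
  then (D ∨ H ∨ ¬Q) forces D = True.
  then (¬D ∨ N) forces N = True.
  then (¬G ∨ H ∨ ¬M) forces G = False.
  then (¬D ∨ ¬N ∨ ¬R) forces R = False.
  then (A ∨ ¬M ∨ R) forces A = True.
Set W = False.
Set S = False.
All clauses satisfied.

H = False; M = True; W = False; D = True; S = False; R = False; N = True; G = False; A = True; Q = True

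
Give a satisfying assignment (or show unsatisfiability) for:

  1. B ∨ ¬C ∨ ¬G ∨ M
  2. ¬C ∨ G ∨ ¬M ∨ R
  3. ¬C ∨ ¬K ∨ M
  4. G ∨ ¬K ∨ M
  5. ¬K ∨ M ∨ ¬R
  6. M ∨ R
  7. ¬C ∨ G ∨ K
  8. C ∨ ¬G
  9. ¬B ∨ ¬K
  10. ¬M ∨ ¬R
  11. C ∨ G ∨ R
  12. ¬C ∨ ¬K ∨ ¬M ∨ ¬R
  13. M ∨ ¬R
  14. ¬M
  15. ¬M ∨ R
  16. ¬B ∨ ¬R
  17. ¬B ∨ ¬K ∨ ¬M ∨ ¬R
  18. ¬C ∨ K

UNSATISFIABLE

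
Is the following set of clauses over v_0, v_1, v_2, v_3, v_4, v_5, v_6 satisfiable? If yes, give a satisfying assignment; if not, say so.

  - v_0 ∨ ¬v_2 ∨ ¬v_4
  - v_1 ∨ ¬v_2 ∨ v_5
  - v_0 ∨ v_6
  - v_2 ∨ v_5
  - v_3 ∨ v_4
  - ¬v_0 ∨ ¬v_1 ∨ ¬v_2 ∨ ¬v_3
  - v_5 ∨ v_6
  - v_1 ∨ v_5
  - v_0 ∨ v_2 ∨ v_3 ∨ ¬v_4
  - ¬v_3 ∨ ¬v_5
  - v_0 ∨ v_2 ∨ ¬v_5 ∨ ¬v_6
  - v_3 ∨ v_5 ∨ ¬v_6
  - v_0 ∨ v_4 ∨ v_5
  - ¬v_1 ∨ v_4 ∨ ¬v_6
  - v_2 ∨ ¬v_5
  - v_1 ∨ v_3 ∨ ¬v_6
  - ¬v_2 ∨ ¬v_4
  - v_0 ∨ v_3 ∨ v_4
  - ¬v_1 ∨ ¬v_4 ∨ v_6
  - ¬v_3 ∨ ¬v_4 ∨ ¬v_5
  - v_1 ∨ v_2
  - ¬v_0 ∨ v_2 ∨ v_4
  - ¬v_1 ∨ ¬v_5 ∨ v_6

Case v_2 = True:
  (¬v_2 ∨ ¬v_4) forces v_4 = False.
  (v_3 ∨ v_4) forces v_3 = True.
  (¬v_3 ∨ ¬v_5) forces v_5 = False.
  (v_1 ∨ ¬v_2 ∨ v_5) forces v_1 = True.
  (¬v_0 ∨ ¬v_1 ∨ ¬v_2 ∨ ¬v_3) forces v_0 = False.
  Clause (v_0 ∨ v_4 ∨ v_5) is falsified — contradiction.
Case v_2 = False:
  (v_2 ∨ v_5) forces v_5 = True.
  Clause (v_2 ∨ ¬v_5) is falsified — contradiction.
Both cases fail, so the formula is unsatisfiable.

Unsatisfiable — no assignment works.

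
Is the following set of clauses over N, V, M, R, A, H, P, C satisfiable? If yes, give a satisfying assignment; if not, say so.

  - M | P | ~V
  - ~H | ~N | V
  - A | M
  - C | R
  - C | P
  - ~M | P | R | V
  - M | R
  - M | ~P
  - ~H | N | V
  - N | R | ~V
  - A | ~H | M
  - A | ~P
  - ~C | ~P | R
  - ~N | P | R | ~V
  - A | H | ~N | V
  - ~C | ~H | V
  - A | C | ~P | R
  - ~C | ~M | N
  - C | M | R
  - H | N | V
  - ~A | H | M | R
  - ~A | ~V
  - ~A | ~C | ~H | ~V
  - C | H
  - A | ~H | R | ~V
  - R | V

Set N = True.
Set V = False.
  then (~H | ~N | V) forces H = False.
  then (A | H | ~N | V) forces A = True.
  then (C | H) forces C = True.
  then (R | V) forces R = True.
Set M = False.
  then (M | ~P) forces P = False.
All clauses satisfied.

N = True; V = False; M = False; R = True; A = True; H = False; P = False; C = True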